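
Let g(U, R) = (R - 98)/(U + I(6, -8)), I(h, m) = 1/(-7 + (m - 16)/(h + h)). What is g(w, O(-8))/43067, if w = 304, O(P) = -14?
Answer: -1008/117788245 ≈ -8.5577e-6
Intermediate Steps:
I(h, m) = 1/(-7 + (-16 + m)/(2*h)) (I(h, m) = 1/(-7 + (-16 + m)/((2*h))) = 1/(-7 + (-16 + m)*(1/(2*h))) = 1/(-7 + (-16 + m)/(2*h)))
g(U, R) = (-98 + R)/(-⅑ + U) (g(U, R) = (R - 98)/(U - 2*6/(16 - 1*(-8) + 14*6)) = (-98 + R)/(U - 2*6/(16 + 8 + 84)) = (-98 + R)/(U - 2*6/108) = (-98 + R)/(U - 2*6*1/108) = (-98 + R)/(U - ⅑) = (-98 + R)/(-⅑ + U))
g(w, O(-8))/43067 = (9*(-98 - 14)/(-1 + 9*304))/43067 = (9*(-112)/(-1 + 2736))*(1/43067) = (9*(-112)/2735)*(1/43067) = (9*(1/2735)*(-112))*(1/43067) = -1008/2735*1/43067 = -1008/117788245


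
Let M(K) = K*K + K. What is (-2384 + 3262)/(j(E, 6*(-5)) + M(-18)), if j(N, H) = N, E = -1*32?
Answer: 439/137 ≈ 3.2044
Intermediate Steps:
M(K) = K + K² (M(K) = K² + K = K + K²)
E = -32
(-2384 + 3262)/(j(E, 6*(-5)) + M(-18)) = (-2384 + 3262)/(-32 - 18*(1 - 18)) = 878/(-32 - 18*(-17)) = 878/(-32 + 306) = 878/274 = 878*(1/274) = 439/137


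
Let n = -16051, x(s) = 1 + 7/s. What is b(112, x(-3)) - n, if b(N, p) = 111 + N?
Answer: 16274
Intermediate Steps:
b(112, x(-3)) - n = (111 + 112) - 1*(-16051) = 223 + 16051 = 16274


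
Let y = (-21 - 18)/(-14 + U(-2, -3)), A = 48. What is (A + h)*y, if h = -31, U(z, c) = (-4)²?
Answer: -663/2 ≈ -331.50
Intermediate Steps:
U(z, c) = 16
y = -39/2 (y = (-21 - 18)/(-14 + 16) = -39/2 ≈ -19.500)
(A + h)*y = (48 - 31)*(-39/2) = 17*(-39/2) = -663/2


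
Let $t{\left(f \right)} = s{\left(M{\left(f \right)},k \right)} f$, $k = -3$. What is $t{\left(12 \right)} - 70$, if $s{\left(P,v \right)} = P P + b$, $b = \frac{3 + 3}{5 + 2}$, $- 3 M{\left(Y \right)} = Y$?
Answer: $\frac{926}{7} \approx 132.29$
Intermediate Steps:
$M{\left(Y \right)} = - \frac{Y}{3}$
$b = \frac{6}{7} \approx 0.85714$
$s{\left(P,v \right)} = \frac{6}{7} + P^{2}$ ($s{\left(P,v \right)} = P P + \frac{6}{7} = P^{2} + \frac{6}{7} = \frac{6}{7} + P^{2}$)
$t{\left(f \right)} = f \left(\frac{6}{7} + \frac{f^{2}}{9}\right)$ ($t{\left(f \right)} = \left(\frac{6}{7} + \left(- \frac{f}{3}\right)^{2}\right) f = \left(\frac{6}{7} + \frac{f^{2}}{9}\right) f = f \left(\frac{6}{7} + \frac{f^{2}}{9}\right)$)
$t{\left(12 \right)} - 70 = \frac{1}{63} \cdot 12 \left(54 + 7 \cdot 12^{2}\right) - 70 = \frac{1}{63} \cdot 12 \left(54 + 7 \cdot 144\right) - 70 = \frac{1}{63} \cdot 12 \left(54 + 1008\right) - 70 = \frac{1}{63} \cdot 12 \cdot 1062 - 70 = \frac{1416}{7} - 70 = \frac{926}{7}$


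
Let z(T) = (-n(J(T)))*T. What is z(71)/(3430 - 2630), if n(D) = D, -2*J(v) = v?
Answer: 5041/1600 ≈ 3.1506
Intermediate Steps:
J(v) = -v/2
z(T) = T²/2 (z(T) = (-(-1)*T/2)*T = (T/2)*T = T²/2)
z(71)/(3430 - 2630) = ((½)*71²)/(3430 - 2630) = ((½)*5041)/800 = (5041/2)*(1/800) = 5041/1600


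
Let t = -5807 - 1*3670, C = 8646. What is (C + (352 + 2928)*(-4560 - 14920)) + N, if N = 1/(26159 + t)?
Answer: -1065742148227/16682 ≈ -6.3886e+7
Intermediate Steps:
t = -9477 (t = -5807 - 3670 = -9477)
N = 1/16682 (N = 1/(26159 - 9477) = 1/16682 ≈ 5.9945e-5)
(C + (352 + 2928)*(-4560 - 14920)) + N = (8646 + (352 + 2928)*(-4560 - 14920)) + 1/16682 = (8646 + 3280*(-19480)) + 1/16682 = (8646 - 63894400) + 1/16682 = -63885754 + 1/16682 = -1065742148227/16682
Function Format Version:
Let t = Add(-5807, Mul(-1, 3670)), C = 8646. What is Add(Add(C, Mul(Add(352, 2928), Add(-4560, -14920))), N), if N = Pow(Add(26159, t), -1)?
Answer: Rational(-1065742148227, 16682) ≈ -6.3886e+7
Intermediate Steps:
t = -9477 (t = Add(-5807, -3670) = -9477)
N = Rational(1, 16682) (N = Pow(Add(26159, -9477), -1) = Pow(16682, -1) = Rational(1, 16682) ≈ 5.9945e-5)
Add(Add(C, Mul(Add(352, 2928), Add(-4560, -14920))), N) = Add(Add(8646, Mul(Add(352, 2928), Add(-4560, -14920))), Rational(1, 16682)) = Add(Add(8646, Mul(3280, -19480)), Rational(1, 16682)) = Add(Add(8646, -63894400), Rational(1, 16682)) = Add(-63885754, Rational(1, 16682)) = Rational(-1065742148227, 16682)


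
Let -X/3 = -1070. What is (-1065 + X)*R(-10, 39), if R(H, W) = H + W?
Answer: 62205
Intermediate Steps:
X = 3210 (X = -3*(-1070) = 3210)
(-1065 + X)*R(-10, 39) = (-1065 + 3210)*(-10 + 39) = 2145*29 = 62205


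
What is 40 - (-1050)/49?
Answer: 430/7 ≈ 61.429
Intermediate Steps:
40 - (-1050)/49 = 40 - 50*(-3/7) = 40 + 150/7 = 430/7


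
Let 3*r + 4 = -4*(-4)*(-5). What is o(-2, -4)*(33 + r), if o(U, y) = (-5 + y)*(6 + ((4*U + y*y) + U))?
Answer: -540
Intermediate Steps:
o(U, y) = (-5 + y)*(6 + y**2 + 5*U) (o(U, y) = (-5 + y)*(6 + ((4*U + y**2) + U)) = (-5 + y)*(6 + ((y**2 + 4*U) + U)) = (-5 + y)*(6 + (y**2 + 5*U)) = (-5 + y)*(6 + y**2 + 5*U))
r = -28 (r = -4/3 + (-4*(-4)*(-5))/3 = -4/3 + (16*(-5))/3 = -4/3 + (1/3)*(-80) = -4/3 - 80/3 = -28)
o(-2, -4)*(33 + r) = (-30 + (-4)**3 - 25*(-2) - 5*(-4)**2 + 6*(-4) + 5*(-2)*(-4))*(33 - 28) = (-30 - 64 + 50 - 5*16 - 24 + 40)*5 = (-30 - 64 + 50 - 80 - 24 + 40)*5 = -108*5 = -540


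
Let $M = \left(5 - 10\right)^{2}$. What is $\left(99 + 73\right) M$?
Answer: $4300$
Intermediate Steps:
$M = 25$ ($M = \left(-5\right)^{2} = 25$)
$\left(99 + 73\right) M = \left(99 + 73\right) 25 = 172 \cdot 25 = 4300$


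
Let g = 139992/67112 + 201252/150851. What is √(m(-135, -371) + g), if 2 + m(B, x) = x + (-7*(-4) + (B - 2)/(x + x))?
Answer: I*√301010838080599464800325154/938992866938 ≈ 18.477*I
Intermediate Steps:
m(B, x) = 26 + x + (-2 + B)/(2*x) (m(B, x) = -2 + (x + (-7*(-4) + (B - 2)/(x + x))) = -2 + (x + (28 + (-2 + B)/((2*x)))) = -2 + (x + (28 + (-2 + B)*(1/(2*x)))) = -2 + (x + (28 + (-2 + B)/(2*x))) = -2 + (28 + x + (-2 + B)/(2*x)) = 26 + x + (-2 + B)/(2*x))
g = 4328044677/1265489039 (g = 139992*(1/67112) + 201252*(1/150851) = 17499/8389 + 201252/150851 = 4328044677/1265489039 ≈ 3.4201)
√(m(-135, -371) + g) = √((-1 + (½)*(-135) - 371*(26 - 371))/(-371) + 4328044677/1265489039) = √(-(-1 - 135/2 - 371*(-345))/371 + 4328044677/1265489039) = √(-(-1 - 135/2 + 127995)/371 + 4328044677/1265489039) = √(-1/371*255853/2 + 4328044677/1265489039) = √(-255853/742 + 4328044677/1265489039) = √(-320567757944933/938992866938) = I*√301010838080599464800325154/938992866938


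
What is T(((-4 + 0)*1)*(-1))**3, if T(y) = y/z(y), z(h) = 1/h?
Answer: 4096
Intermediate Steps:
T(y) = y**2 (T(y) = y/(1/y) = y*y = y**2)
T(((-4 + 0)*1)*(-1))**3 = ((((-4 + 0)*1)*(-1))**2)**3 = ((-4*1*(-1))**2)**3 = ((-4*(-1))**2)**3 = (4**2)**3 = 16**3 = 4096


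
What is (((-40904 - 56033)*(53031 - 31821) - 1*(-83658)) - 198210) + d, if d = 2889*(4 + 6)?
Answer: -2056119432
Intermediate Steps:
d = 28890 (d = 2889*10 = 28890)
(((-40904 - 56033)*(53031 - 31821) - 1*(-83658)) - 198210) + d = (((-40904 - 56033)*(53031 - 31821) - 1*(-83658)) - 198210) + 28890 = ((-96937*21210 + 83658) - 198210) + 28890 = ((-2056033770 + 83658) - 198210) + 28890 = (-2055950112 - 198210) + 28890 = -2056148322 + 28890 = -2056119432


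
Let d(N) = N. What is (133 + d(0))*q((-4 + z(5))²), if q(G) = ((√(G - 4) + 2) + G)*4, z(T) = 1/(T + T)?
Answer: 228893/25 + 266*√1121/5 ≈ 10937.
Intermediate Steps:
z(T) = 1/(2*T)
q(G) = 8 + 4*G + 4*√(-4 + G) (q(G) = ((√(-4 + G) + 2) + G)*4 = ((2 + √(-4 + G)) + G)*4 = (2 + G + √(-4 + G))*4 = 8 + 4*G + 4*√(-4 + G))
(133 + d(0))*q((-4 + z(5))²) = (133 + 0)*(8 + 4*(-4 + (½)/5)² + 4*√(-4 + (-4 + (½)/5)²)) = 133*(8 + 4*(-4 + (½)*(⅕))² + 4*√(-4 + (-4 + (½)*(⅕))²)) = 133*(8 + 4*(-4 + ⅒)² + 4*√(-4 + (-4 + ⅒)²)) = 133*(8 + 4*(-39/10)² + 4*√(-4 + (-39/10)²)) = 133*(8 + 4*(1521/100) + 4*√(-4 + 1521/100)) = 133*(8 + 1521/25 + 4*√(1121/100)) = 133*(8 + 1521/25 + 4*(√1121/10)) = 133*(8 + 1521/25 + 2*√1121/5) = 133*(1721/25 + 2*√1121/5) = 228893/25 + 266*√1121/5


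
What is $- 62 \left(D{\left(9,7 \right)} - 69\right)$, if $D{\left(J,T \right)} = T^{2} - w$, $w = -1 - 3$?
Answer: $992$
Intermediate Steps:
$w = -4$ ($w = -1 - 3 = -4$)
$D{\left(J,T \right)} = 4 + T^{2}$ ($D{\left(J,T \right)} = T^{2} - -4 = T^{2} + 4 = 4 + T^{2}$)
$- 62 \left(D{\left(9,7 \right)} - 69\right) = - 62 \left(\left(4 + 7^{2}\right) - 69\right) = - 62 \left(\left(4 + 49\right) - 69\right) = - 62 \left(53 - 69\right) = \left(-62\right) \left(-16\right) = 992$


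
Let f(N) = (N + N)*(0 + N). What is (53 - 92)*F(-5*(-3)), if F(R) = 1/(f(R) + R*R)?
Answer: -13/225 ≈ -0.057778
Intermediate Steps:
f(N) = 2*N² (f(N) = (2*N)*N = 2*N²)
F(R) = 1/(3*R²) (F(R) = 1/(2*R² + R*R) = 1/(2*R² + R²) = 1/(3*R²))
(53 - 92)*F(-5*(-3)) = (53 - 92)*(1/(3*(-5*(-3))²)) = -13/15² = -13/225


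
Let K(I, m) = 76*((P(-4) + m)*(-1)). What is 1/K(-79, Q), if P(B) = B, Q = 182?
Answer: -1/13528 ≈ -7.3921e-5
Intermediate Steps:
K(I, m) = 304 - 76*m (K(I, m) = 76*((-4 + m)*(-1)) = 76*(4 - m) = 304 - 76*m)
1/K(-79, Q) = 1/(304 - 76*182) = 1/(304 - 13832) = 1/(-13528) = -1/13528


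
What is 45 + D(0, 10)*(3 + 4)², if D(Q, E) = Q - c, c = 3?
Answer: -102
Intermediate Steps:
D(Q, E) = -3 + Q (D(Q, E) = Q - 1*3 = Q - 3 = -3 + Q)
45 + D(0, 10)*(3 + 4)² = 45 + (-3 + 0)*(3 + 4)² = 45 - 3*7² = 45 - 3*49 = 45 - 147 = -102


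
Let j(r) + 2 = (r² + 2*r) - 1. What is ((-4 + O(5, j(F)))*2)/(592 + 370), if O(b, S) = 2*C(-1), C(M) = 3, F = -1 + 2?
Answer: 2/481 ≈ 0.0041580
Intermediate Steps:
F = 1
j(r) = -3 + r² + 2*r (j(r) = -2 + ((r² + 2*r) - 1) = -2 + (-1 + r² + 2*r) = -3 + r² + 2*r)
O(b, S) = 6 (O(b, S) = 2*3 = 6)
((-4 + O(5, j(F)))*2)/(592 + 370) = ((-4 + 6)*2)/(592 + 370) = (2*2)/962 = 4*(1/962) = 2/481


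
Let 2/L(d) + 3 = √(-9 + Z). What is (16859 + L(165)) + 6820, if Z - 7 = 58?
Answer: 1112919/47 + 4*√14/47 ≈ 23679.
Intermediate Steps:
Z = 65 (Z = 7 + 58 = 65)
L(d) = 2/(-3 + 2*√14) (L(d) = 2/(-3 + √(-9 + 65)) = 2/(-3 + √56) = 2/(-3 + 2*√14))
(16859 + L(165)) + 6820 = (16859 + (6/47 + 4*√14/47)) + 6820 = (792379/47 + 4*√14/47) + 6820 = 1112919/47 + 4*√14/47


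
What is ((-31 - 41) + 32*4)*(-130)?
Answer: -7280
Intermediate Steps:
((-31 - 41) + 32*4)*(-130) = (-72 + 128)*(-130) = 56*(-130) = -7280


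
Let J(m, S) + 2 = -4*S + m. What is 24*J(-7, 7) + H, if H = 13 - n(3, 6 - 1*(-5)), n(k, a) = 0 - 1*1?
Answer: -874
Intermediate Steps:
n(k, a) = -1 (n(k, a) = 0 - 1 = -1)
J(m, S) = -2 + m - 4*S (J(m, S) = -2 + (-4*S + m) = -2 + (m - 4*S) = -2 + m - 4*S)
H = 14 (H = 13 - 1*(-1) = 13 + 1 = 14)
24*J(-7, 7) + H = 24*(-2 - 7 - 4*7) + 14 = 24*(-2 - 7 - 28) + 14 = 24*(-37) + 14 = -888 + 14 = -874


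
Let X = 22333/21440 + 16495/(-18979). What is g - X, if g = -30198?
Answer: -12287931137687/406909760 ≈ -30198.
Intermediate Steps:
X = 70205207/406909760 (X = 22333*(1/21440) + 16495*(-1/18979) = 22333/21440 - 16495/18979 = 70205207/406909760 ≈ 0.17253)
g - X = -30198 - 1*70205207/406909760 = -30198 - 70205207/406909760 = -12287931137687/406909760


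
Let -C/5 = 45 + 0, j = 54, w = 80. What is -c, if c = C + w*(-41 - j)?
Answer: 7825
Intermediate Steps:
C = -225 (C = -5*(45 + 0) = -5*45 = -225)
c = -7825 (c = -225 + 80*(-41 - 1*54) = -225 + 80*(-41 - 54) = -225 + 80*(-95) = -225 - 7600 = -7825)
-c = -1*(-7825) = 7825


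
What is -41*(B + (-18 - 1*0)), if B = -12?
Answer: 1230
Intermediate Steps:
-41*(B + (-18 - 1*0)) = -41*(-12 + (-18 - 1*0)) = -41*(-12 + (-18 + 0)) = -41*(-12 - 18) = -41*(-30) = 1230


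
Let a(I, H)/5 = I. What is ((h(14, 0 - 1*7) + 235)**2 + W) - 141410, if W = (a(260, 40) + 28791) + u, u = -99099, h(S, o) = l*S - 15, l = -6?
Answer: -191922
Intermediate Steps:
a(I, H) = 5*I
h(S, o) = -15 - 6*S (h(S, o) = -6*S - 15 = -15 - 6*S)
W = -69008 (W = (5*260 + 28791) - 99099 = (1300 + 28791) - 99099 = 30091 - 99099 = -69008)
((h(14, 0 - 1*7) + 235)**2 + W) - 141410 = (((-15 - 6*14) + 235)**2 - 69008) - 141410 = (((-15 - 84) + 235)**2 - 69008) - 141410 = ((-99 + 235)**2 - 69008) - 141410 = (136**2 - 69008) - 141410 = (18496 - 69008) - 141410 = -50512 - 141410 = -191922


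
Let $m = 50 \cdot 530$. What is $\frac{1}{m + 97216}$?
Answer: $\frac{1}{123716} \approx 8.083 \cdot 10^{-6}$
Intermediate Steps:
$m = 26500$
$\frac{1}{m + 97216} = \frac{1}{26500 + 97216} = \frac{1}{123716}$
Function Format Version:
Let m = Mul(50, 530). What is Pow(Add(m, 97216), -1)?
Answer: Rational(1, 123716) ≈ 8.0830e-6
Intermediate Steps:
m = 26500
Pow(Add(m, 97216), -1) = Pow(Add(26500, 97216), -1) = Pow(123716, -1) = Rational(1, 123716)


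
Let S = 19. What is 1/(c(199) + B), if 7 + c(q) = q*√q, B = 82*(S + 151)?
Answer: 13933/186247890 - 199*√199/186247890 ≈ 5.9736e-5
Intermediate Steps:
B = 13940 (B = 82*(19 + 151) = 82*170 = 13940)
c(q) = -7 + q^(3/2) (c(q) = -7 + q*√q = -7 + q^(3/2))
1/(c(199) + B) = 1/((-7 + 199^(3/2)) + 13940) = 1/((-7 + 199*√199) + 13940) = 1/(13933 + 199*√199)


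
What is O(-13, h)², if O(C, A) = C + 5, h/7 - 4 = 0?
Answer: 64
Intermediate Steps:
h = 28 (h = 28 + 7*0 = 28 + 0 = 28)
O(C, A) = 5 + C
O(-13, h)² = (5 - 13)² = (-8)² = 64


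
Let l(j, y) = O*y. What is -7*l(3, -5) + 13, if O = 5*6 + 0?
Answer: 1063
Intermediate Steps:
O = 30 (O = 30 + 0 = 30)
l(j, y) = 30*y
-7*l(3, -5) + 13 = -210*(-5) + 13 = -7*(-150) + 13 = 1050 + 13 = 1063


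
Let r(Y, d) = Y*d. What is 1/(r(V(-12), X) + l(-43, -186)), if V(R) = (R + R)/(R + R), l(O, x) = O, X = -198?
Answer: -1/241 ≈ -0.0041494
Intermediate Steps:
V(R) = 1 (V(R) = (2*R)/((2*R)) = (2*R)*(1/(2*R)) = 1)
1/(r(V(-12), X) + l(-43, -186)) = 1/(1*(-198) - 43) = 1/(-198 - 43) = 1/(-241) = -1/241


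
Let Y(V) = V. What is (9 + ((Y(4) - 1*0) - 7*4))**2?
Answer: 225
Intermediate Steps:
(9 + ((Y(4) - 1*0) - 7*4))**2 = (9 + ((4 - 1*0) - 7*4))**2 = (9 + ((4 + 0) - 28))**2 = (9 + (4 - 28))**2 = (9 - 24)**2 = (-15)**2 = 225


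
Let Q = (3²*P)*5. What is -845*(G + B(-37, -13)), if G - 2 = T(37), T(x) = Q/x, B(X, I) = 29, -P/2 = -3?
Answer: -1197365/37 ≈ -32361.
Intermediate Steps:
P = 6 (P = -2*(-3) = 6)
Q = 270 (Q = (3²*6)*5 = (9*6)*5 = 54*5 = 270)
T(x) = 270/x
G = 344/37 (G = 2 + 270/37 = 344/37 ≈ 9.2973)
-845*(G + B(-37, -13)) = -845*(344/37 + 29) = -845*1417/37 = -1197365/37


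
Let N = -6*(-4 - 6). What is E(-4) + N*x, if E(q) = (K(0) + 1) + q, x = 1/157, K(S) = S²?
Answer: -411/157 ≈ -2.6178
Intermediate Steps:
x = 1/157 ≈ 0.0063694
N = 60 (N = -6*(-10) = 60)
E(q) = 1 + q (E(q) = (0² + 1) + q = (0 + 1) + q = 1 + q)
E(-4) + N*x = (1 - 4) + 60*(1/157) = -3 + 60/157 = -411/157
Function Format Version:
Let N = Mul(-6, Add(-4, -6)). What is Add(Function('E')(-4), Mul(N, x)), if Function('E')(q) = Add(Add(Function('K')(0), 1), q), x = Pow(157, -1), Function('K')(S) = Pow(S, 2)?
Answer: Rational(-411, 157) ≈ -2.6178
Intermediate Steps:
x = Rational(1, 157) ≈ 0.0063694
N = 60 (N = Mul(-6, -10) = 60)
Function('E')(q) = Add(1, q) (Function('E')(q) = Add(Add(Pow(0, 2), 1), q) = Add(Add(0, 1), q) = Add(1, q))
Add(Function('E')(-4), Mul(N, x)) = Add(Add(1, -4), Mul(60, Rational(1, 157))) = Add(-3, Rational(60, 157)) = Rational(-411, 157)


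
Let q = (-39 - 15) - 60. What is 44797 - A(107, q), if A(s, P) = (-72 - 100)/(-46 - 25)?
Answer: 3180415/71 ≈ 44795.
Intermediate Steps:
q = -114 (q = -54 - 60 = -114)
A(s, P) = 172/71 (A(s, P) = -172/(-71) = -172*(-1/71) = 172/71)
44797 - A(107, q) = 44797 - 1*172/71 = 44797 - 172/71 = 3180415/71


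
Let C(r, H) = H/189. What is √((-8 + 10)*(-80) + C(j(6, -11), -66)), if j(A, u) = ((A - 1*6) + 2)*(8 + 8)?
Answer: I*√70714/21 ≈ 12.663*I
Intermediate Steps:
j(A, u) = -64 + 16*A (j(A, u) = ((A - 6) + 2)*16 = ((-6 + A) + 2)*16 = (-4 + A)*16 = -64 + 16*A)
C(r, H) = H/189 (C(r, H) = H*(1/189) = H/189)
√((-8 + 10)*(-80) + C(j(6, -11), -66)) = √((-8 + 10)*(-80) + (1/189)*(-66)) = √(2*(-80) - 22/63) = √(-160 - 22/63) = √(-10102/63) = I*√70714/21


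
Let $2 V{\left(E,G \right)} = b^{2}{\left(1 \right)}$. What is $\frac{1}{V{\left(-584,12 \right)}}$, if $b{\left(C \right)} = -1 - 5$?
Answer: $\frac{1}{18} \approx 0.055556$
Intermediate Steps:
$b{\left(C \right)} = -6$ ($b{\left(C \right)} = -1 - 5 = -6$)
$V{\left(E,G \right)} = 18$ ($V{\left(E,G \right)} = \frac{\left(-6\right)^{2}}{2} = \frac{1}{2} \cdot 36 = 18$)
$\frac{1}{V{\left(-584,12 \right)}} = \frac{1}{18}$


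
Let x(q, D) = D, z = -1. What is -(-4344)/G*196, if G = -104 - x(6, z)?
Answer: -851424/103 ≈ -8266.3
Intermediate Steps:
G = -103 (G = -104 - 1*(-1) = -104 + 1 = -103)
-(-4344)/G*196 = -(-4344)/(-103)*196 = -(-4344)*(-1)/103*196 = -24*181/103*196 = -4344/103*196 = -851424/103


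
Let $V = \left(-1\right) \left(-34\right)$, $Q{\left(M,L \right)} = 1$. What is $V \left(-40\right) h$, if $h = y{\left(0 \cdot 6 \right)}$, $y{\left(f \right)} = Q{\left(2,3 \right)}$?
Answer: $-1360$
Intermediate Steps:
$V = 34$
$y{\left(f \right)} = 1$
$h = 1$
$V \left(-40\right) h = 34 \left(-40\right) 1 = \left(-1360\right) 1 = -1360$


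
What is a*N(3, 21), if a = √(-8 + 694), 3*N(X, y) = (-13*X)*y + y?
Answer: -1862*√14 ≈ -6967.0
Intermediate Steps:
N(X, y) = y/3 - 13*X*y/3 (N(X, y) = ((-13*X)*y + y)/3 = (-13*X*y + y)/3 = (y - 13*X*y)/3 = y/3 - 13*X*y/3)
a = 7*√14 (a = √686 = 7*√14 ≈ 26.192)
a*N(3, 21) = (7*√14)*((⅓)*21*(1 - 13*3)) = (7*√14)*((⅓)*21*(1 - 39)) = (7*√14)*((⅓)*21*(-38)) = (7*√14)*(-266) = -1862*√14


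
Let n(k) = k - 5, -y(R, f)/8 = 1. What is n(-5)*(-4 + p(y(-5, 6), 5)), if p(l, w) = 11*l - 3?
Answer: 950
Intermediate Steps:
y(R, f) = -8 (y(R, f) = -8*1 = -8)
n(k) = -5 + k
p(l, w) = -3 + 11*l
n(-5)*(-4 + p(y(-5, 6), 5)) = (-5 - 5)*(-4 + (-3 + 11*(-8))) = -10*(-4 + (-3 - 88)) = -10*(-4 - 91) = -10*(-95) = 950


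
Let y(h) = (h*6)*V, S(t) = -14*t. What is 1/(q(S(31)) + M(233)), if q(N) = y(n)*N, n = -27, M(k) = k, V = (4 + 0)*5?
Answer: 1/1406393 ≈ 7.1104e-7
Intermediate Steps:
V = 20 (V = 4*5 = 20)
y(h) = 120*h (y(h) = (h*6)*20 = (6*h)*20 = 120*h)
q(N) = -3240*N (q(N) = (120*(-27))*N = -3240*N)
1/(q(S(31)) + M(233)) = 1/(-(-45360)*31 + 233) = 1/(-3240*(-434) + 233) = 1/(1406160 + 233) = 1/1406393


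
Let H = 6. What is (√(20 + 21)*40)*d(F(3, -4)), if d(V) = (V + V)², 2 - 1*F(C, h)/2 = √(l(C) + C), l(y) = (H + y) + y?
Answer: -2560*√615 + 12160*√41 ≈ 14376.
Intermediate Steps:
l(y) = 6 + 2*y (l(y) = (6 + y) + y = 6 + 2*y)
F(C, h) = 4 - 2*√(6 + 3*C) (F(C, h) = 4 - 2*√((6 + 2*C) + C) = 4 - 2*√(6 + 3*C))
d(V) = 4*V² (d(V) = (2*V)² = 4*V²)
(√(20 + 21)*40)*d(F(3, -4)) = (√(20 + 21)*40)*(4*(4 - 2*√(6 + 3*3))²) = (√41*40)*(4*(4 - 2*√(6 + 9))²) = (40*√41)*(4*(4 - 2*√15)²) = 160*√41*(4 - 2*√15)²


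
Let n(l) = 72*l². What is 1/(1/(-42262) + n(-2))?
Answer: 42262/12171455 ≈ 0.0034722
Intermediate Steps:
1/(1/(-42262) + n(-2)) = 1/(1/(-42262) + 72*(-2)²) = 1/(-1/42262 + 72*4) = 1/(-1/42262 + 288) = 1/(12171455/42262) = 42262/12171455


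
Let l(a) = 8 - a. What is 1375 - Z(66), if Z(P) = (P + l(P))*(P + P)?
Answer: 319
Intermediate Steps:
Z(P) = 16*P (Z(P) = (P + (8 - P))*(P + P) = 8*(2*P) = 16*P)
1375 - Z(66) = 1375 - 16*66 = 1375 - 1*1056 = 1375 - 1056 = 319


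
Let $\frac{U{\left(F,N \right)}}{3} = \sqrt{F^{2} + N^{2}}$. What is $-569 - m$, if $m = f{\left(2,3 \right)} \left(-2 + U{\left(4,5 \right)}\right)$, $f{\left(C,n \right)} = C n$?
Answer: $-557 - 18 \sqrt{41} \approx -672.26$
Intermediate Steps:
$U{\left(F,N \right)} = 3 \sqrt{F^{2} + N^{2}}$
$m = -12 + 18 \sqrt{41}$ ($m = 2 \cdot 3 \left(-2 + 3 \sqrt{4^{2} + 5^{2}}\right) = 6 \left(-2 + 3 \sqrt{16 + 25}\right) = 6 \left(-2 + 3 \sqrt{41}\right) = -12 + 18 \sqrt{41} \approx 103.26$)
$-569 - m = -569 - \left(-12 + 18 \sqrt{41}\right) = -569 + \left(12 - 18 \sqrt{41}\right) = -557 - 18 \sqrt{41}$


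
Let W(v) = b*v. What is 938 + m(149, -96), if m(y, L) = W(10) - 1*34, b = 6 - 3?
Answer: 934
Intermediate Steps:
b = 3
W(v) = 3*v
m(y, L) = -4 (m(y, L) = 3*10 - 1*34 = 30 - 34 = -4)
938 + m(149, -96) = 938 - 4 = 934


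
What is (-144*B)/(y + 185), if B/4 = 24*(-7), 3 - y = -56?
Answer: 24192/61 ≈ 396.59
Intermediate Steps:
y = 59 (y = 3 - 1*(-56) = 3 + 56 = 59)
B = -672 (B = 4*(24*(-7)) = 4*(-168) = -672)
(-144*B)/(y + 185) = (-144*(-672))/(59 + 185) = 96768/244 = 96768*(1/244) = 24192/61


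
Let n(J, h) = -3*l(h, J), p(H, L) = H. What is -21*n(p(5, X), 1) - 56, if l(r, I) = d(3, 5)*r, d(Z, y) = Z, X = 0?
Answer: 133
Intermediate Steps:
l(r, I) = 3*r
n(J, h) = -9*h
-21*n(p(5, X), 1) - 56 = -(-189) - 56 = -21*(-9) - 56 = 189 - 56 = 133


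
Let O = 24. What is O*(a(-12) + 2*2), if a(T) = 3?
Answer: 168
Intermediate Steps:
O*(a(-12) + 2*2) = 24*(3 + 2*2) = 24*(3 + 4) = 24*7 = 168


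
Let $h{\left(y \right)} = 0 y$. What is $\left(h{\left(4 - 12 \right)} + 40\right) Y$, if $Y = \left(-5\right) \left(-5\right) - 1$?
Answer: $960$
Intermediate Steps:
$Y = 24$ ($Y = 25 - 1 = 24$)
$h{\left(y \right)} = 0$
$\left(h{\left(4 - 12 \right)} + 40\right) Y = \left(0 + 40\right) 24 = 40 \cdot 24 = 960$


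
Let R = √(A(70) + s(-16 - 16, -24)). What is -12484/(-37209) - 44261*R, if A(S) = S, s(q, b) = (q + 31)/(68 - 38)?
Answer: 12484/37209 - 44261*√62970/30 ≈ -3.7023e+5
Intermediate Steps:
s(q, b) = 31/30 + q/30 (s(q, b) = (31 + q)/30 = (31 + q)*(1/30) = 31/30 + q/30)
R = √62970/30 (R = √(70 + (31/30 + (-16 - 16)/30)) = √(70 + (31/30 + (1/30)*(-32))) = √(70 + (31/30 - 16/15)) = √(70 - 1/30) = √(2099/30) = √62970/30 ≈ 8.3646)
-12484/(-37209) - 44261*R = -12484/(-37209) - 44261*√62970/30 = -12484*(-1/37209) - 44261*√62970/30 = 12484/37209 - 44261*√62970/30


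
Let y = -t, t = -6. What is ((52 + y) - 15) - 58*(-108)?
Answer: 6307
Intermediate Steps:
y = 6 (y = -1*(-6) = 6)
((52 + y) - 15) - 58*(-108) = ((52 + 6) - 15) - 58*(-108) = (58 - 15) + 6264 = 43 + 6264 = 6307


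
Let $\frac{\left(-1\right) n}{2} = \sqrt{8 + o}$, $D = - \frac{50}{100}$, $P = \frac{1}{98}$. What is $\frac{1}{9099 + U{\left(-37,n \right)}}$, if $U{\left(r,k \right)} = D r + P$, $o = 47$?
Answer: $\frac{49}{446758} \approx 0.00010968$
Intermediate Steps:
$P = \frac{1}{98} \approx 0.010204$
$D = - \frac{1}{2}$ ($D = \left(-50\right) \frac{1}{100} = - \frac{1}{2} \approx -0.5$)
$n = - 2 \sqrt{55}$ ($n = - 2 \sqrt{8 + 47} = - 2 \sqrt{55} \approx -14.832$)
$U{\left(r,k \right)} = \frac{1}{98} - \frac{r}{2}$ ($U{\left(r,k \right)} = - \frac{r}{2} + \frac{1}{98} = \frac{1}{98} - \frac{r}{2}$)
$\frac{1}{9099 + U{\left(-37,n \right)}} = \frac{1}{9099 + \left(\frac{1}{98} - - \frac{37}{2}\right)} = \frac{1}{9099 + \left(\frac{1}{98} + \frac{37}{2}\right)} = \frac{1}{9099 + \frac{907}{49}} = \frac{1}{\frac{446758}{49}} = \frac{49}{446758}$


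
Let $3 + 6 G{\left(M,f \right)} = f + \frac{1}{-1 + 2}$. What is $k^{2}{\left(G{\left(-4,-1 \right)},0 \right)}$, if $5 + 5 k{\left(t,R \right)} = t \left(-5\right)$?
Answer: $\frac{1}{4} \approx 0.25$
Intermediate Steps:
$G{\left(M,f \right)} = - \frac{1}{3} + \frac{f}{6}$ ($G{\left(M,f \right)} = - \frac{1}{2} + \frac{f + \frac{1}{-1 + 2}}{6} = - \frac{1}{2} + \frac{f + 1^{-1}}{6} = - \frac{1}{2} + \frac{f + 1}{6} = - \frac{1}{2} + \frac{1 + f}{6} = - \frac{1}{2} + \left(\frac{1}{6} + \frac{f}{6}\right) = - \frac{1}{3} + \frac{f}{6}$)
$k{\left(t,R \right)} = -1 - t$ ($k{\left(t,R \right)} = -1 + \frac{t \left(-5\right)}{5} = -1 + \frac{\left(-5\right) t}{5} = -1 - t$)
$k^{2}{\left(G{\left(-4,-1 \right)},0 \right)} = \left(-1 - \left(- \frac{1}{3} + \frac{1}{6} \left(-1\right)\right)\right)^{2} = \left(-1 - \left(- \frac{1}{3} - \frac{1}{6}\right)\right)^{2} = \left(-1 - - \frac{1}{2}\right)^{2} = \left(-1 + \frac{1}{2}\right)^{2} = \left(- \frac{1}{2}\right)^{2} = \frac{1}{4}$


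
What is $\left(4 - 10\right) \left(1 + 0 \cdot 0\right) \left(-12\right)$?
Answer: $72$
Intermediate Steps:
$\left(4 - 10\right) \left(1 + 0 \cdot 0\right) \left(-12\right) = - 6 \left(1 + 0\right) \left(-12\right) = \left(-6\right) 1 \left(-12\right) = \left(-6\right) \left(-12\right) = 72$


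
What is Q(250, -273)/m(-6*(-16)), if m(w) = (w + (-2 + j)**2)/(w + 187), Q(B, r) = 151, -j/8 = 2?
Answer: 42733/420 ≈ 101.75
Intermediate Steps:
j = -16 (j = -8*2 = -16)
m(w) = (324 + w)/(187 + w) (m(w) = (w + (-2 - 16)**2)/(w + 187) = (w + (-18)**2)/(187 + w) = (w + 324)/(187 + w) = (324 + w)/(187 + w))
Q(250, -273)/m(-6*(-16)) = 151/(((324 - 6*(-16))/(187 - 6*(-16)))) = 151/(((324 + 96)/(187 + 96))) = 151/((420/283)) = 151/(((1/283)*420)) = 151/(420/283) = 151*(283/420) = 42733/420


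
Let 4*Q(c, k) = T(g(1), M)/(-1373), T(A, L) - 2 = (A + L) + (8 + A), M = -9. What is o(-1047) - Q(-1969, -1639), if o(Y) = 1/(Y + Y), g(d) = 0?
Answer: -1699/5750124 ≈ -0.00029547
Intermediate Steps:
o(Y) = 1/(2*Y)
T(A, L) = 10 + L + 2*A (T(A, L) = 2 + ((A + L) + (8 + A)) = 2 + (8 + L + 2*A) = 10 + L + 2*A)
Q(c, k) = -1/5492 (Q(c, k) = ((10 - 9 + 2*0)/(-1373))/4 = ((10 - 9 + 0)*(-1/1373))/4 = (1*(-1/1373))/4 = (¼)*(-1/1373) = -1/5492)
o(-1047) - Q(-1969, -1639) = (½)/(-1047) - 1*(-1/5492) = (½)*(-1/1047) + 1/5492 = -1/2094 + 1/5492 = -1699/5750124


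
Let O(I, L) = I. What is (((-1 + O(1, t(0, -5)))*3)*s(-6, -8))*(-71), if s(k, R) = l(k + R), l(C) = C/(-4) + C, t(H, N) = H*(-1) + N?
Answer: 0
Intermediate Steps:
t(H, N) = N - H (t(H, N) = -H + N = N - H)
l(C) = 3*C/4 (l(C) = C*(-¼) + C = -C/4 + C = 3*C/4)
s(k, R) = 3*R/4 + 3*k/4 (s(k, R) = 3*(k + R)/4 = 3*(R + k)/4 = 3*R/4 + 3*k/4)
(((-1 + O(1, t(0, -5)))*3)*s(-6, -8))*(-71) = (((-1 + 1)*3)*((¾)*(-8) + (¾)*(-6)))*(-71) = ((0*3)*(-6 - 9/2))*(-71) = (0*(-21/2))*(-71) = 0*(-71) = 0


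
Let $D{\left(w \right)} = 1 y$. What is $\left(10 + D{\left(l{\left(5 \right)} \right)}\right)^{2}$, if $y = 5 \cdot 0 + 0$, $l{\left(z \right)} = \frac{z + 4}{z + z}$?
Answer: $100$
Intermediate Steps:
$l{\left(z \right)} = \frac{4 + z}{2 z}$
$y = 0$ ($y = 0 + 0 = 0$)
$D{\left(w \right)} = 0$ ($D{\left(w \right)} = 1 \cdot 0 = 0$)
$\left(10 + D{\left(l{\left(5 \right)} \right)}\right)^{2} = \left(10 + 0\right)^{2} = 10^{2} = 100$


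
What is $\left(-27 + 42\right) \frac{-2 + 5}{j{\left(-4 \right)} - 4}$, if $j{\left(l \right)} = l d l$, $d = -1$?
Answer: $- \frac{9}{4} \approx -2.25$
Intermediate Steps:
$j{\left(l \right)} = - l^{2}$ ($j{\left(l \right)} = l \left(-1\right) l = - l l = - l^{2}$)
$\left(-27 + 42\right) \frac{-2 + 5}{j{\left(-4 \right)} - 4} = \left(-27 + 42\right) \frac{-2 + 5}{- \left(-4\right)^{2} - 4} = 15 \frac{3}{\left(-1\right) 16 - 4} = 15 \frac{3}{-16 - 4} = 15 \frac{3}{-20} = 15 \cdot 3 \left(- \frac{1}{20}\right) = 15 \left(- \frac{3}{20}\right) = - \frac{9}{4}$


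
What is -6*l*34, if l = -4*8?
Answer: 6528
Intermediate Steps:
l = -32
-6*l*34 = -6*(-32)*34 = 192*34 = 6528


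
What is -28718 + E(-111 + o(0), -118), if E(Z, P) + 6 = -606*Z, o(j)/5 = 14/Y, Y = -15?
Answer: 41370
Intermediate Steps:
o(j) = -14/3 (o(j) = 5*(14/(-15)) = 5*(14*(-1/15)) = 5*(-14/15) = -14/3)
E(Z, P) = -6 - 606*Z
-28718 + E(-111 + o(0), -118) = -28718 + (-6 - 606*(-111 - 14/3)) = -28718 + (-6 - 606*(-347/3)) = -28718 + (-6 + 70094) = -28718 + 70088 = 41370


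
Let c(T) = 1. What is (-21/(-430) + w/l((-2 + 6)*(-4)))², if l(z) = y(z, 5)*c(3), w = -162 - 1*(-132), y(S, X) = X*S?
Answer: 531441/2958400 ≈ 0.17964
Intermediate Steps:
y(S, X) = S*X
w = -30 (w = -162 + 132 = -30)
l(z) = 5*z (l(z) = (z*5)*1 = (5*z)*1 = 5*z)
(-21/(-430) + w/l((-2 + 6)*(-4)))² = (-21/(-430) - 30*(-1/(20*(-2 + 6))))² = (-21*(-1/430) - 30/(5*(4*(-4))))² = (21/430 - 30/(5*(-16)))² = (21/430 - 30/(-80))² = (21/430 - 30*(-1/80))² = (21/430 + 3/8)² = (729/1720)² = 531441/2958400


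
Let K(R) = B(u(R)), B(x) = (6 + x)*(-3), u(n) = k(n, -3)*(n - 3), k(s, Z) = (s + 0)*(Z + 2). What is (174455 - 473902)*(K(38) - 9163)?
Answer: 1554429377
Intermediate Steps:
k(s, Z) = s*(2 + Z)
u(n) = -n*(-3 + n) (u(n) = (n*(2 - 3))*(n - 3) = (n*(-1))*(-3 + n) = (-n)*(-3 + n) = -n*(-3 + n))
B(x) = -18 - 3*x
K(R) = -18 - 3*R*(3 - R)
(174455 - 473902)*(K(38) - 9163) = (174455 - 473902)*((-18 + 3*38*(-3 + 38)) - 9163) = -299447*((-18 + 3*38*35) - 9163) = -299447*((-18 + 3990) - 9163) = -299447*(3972 - 9163) = -299447*(-5191) = 1554429377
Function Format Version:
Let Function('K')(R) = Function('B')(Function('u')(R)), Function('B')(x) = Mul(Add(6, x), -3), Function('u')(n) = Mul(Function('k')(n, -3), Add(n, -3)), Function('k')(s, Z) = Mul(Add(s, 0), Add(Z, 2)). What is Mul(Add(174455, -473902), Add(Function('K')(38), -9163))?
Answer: 1554429377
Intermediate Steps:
Function('k')(s, Z) = Mul(s, Add(2, Z))
Function('u')(n) = Mul(-1, n, Add(-3, n)) (Function('u')(n) = Mul(Mul(n, Add(2, -3)), Add(n, -3)) = Mul(Mul(n, -1), Add(-3, n)) = Mul(Mul(-1, n), Add(-3, n)) = Mul(-1, n, Add(-3, n)))
Function('B')(x) = Add(-18, Mul(-3, x))
Function('K')(R) = Add(-18, Mul(-3, R, Add(3, Mul(-1, R)))) (Function('K')(R) = Add(-18, Mul(-3, Mul(R, Add(3, Mul(-1, R))))) = Add(-18, Mul(-3, R, Add(3, Mul(-1, R)))))
Mul(Add(174455, -473902), Add(Function('K')(38), -9163)) = Mul(Add(174455, -473902), Add(Add(-18, Mul(3, 38, Add(-3, 38))), -9163)) = Mul(-299447, Add(Add(-18, Mul(3, 38, 35)), -9163)) = Mul(-299447, Add(Add(-18, 3990), -9163)) = Mul(-299447, Add(3972, -9163)) = Mul(-299447, -5191) = 1554429377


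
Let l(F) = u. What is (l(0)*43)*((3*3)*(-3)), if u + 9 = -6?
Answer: 17415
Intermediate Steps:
u = -15 (u = -9 - 6 = -15)
l(F) = -15
(l(0)*43)*((3*3)*(-3)) = (-15*43)*((3*3)*(-3)) = -5805*(-3) = -645*(-27) = 17415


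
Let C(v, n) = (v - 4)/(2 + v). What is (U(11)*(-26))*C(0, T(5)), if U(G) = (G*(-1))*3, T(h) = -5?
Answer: -1716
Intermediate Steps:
C(v, n) = (-4 + v)/(2 + v)
U(G) = -3*G (U(G) = -G*3 = -3*G)
(U(11)*(-26))*C(0, T(5)) = (-3*11*(-26))*((-4 + 0)/(2 + 0)) = (-33*(-26))*(-4/2) = 858*((½)*(-4)) = 858*(-2) = -1716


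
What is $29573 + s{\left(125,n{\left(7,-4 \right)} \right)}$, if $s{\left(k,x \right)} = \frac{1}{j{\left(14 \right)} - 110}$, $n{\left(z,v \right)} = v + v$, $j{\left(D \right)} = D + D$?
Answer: $\frac{2424985}{82} \approx 29573.0$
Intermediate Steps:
$j{\left(D \right)} = 2 D$
$n{\left(z,v \right)} = 2 v$
$s{\left(k,x \right)} = - \frac{1}{82}$ ($s{\left(k,x \right)} = \frac{1}{2 \cdot 14 - 110} = \frac{1}{28 - 110} = \frac{1}{-82} = - \frac{1}{82}$)
$29573 + s{\left(125,n{\left(7,-4 \right)} \right)} = 29573 - \frac{1}{82} = \frac{2424985}{82}$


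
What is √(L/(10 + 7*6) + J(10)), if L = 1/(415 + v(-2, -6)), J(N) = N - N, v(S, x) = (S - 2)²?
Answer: √5603/11206 ≈ 0.0066797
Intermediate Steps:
v(S, x) = (-2 + S)²
J(N) = 0
L = 1/431 (L = 1/(415 + (-2 - 2)²) = 1/(415 + (-4)²) = 1/(415 + 16) = 1/431 ≈ 0.0023202)
√(L/(10 + 7*6) + J(10)) = √(1/(431*(10 + 7*6)) + 0) = √(1/(431*(10 + 42)) + 0) = √((1/431)/52 + 0) = √((1/431)*(1/52) + 0) = √(1/22412 + 0) = √(1/22412) = √5603/11206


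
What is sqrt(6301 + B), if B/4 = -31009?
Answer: I*sqrt(117735) ≈ 343.13*I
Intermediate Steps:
B = -124036 (B = 4*(-31009) = -124036)
sqrt(6301 + B) = sqrt(6301 - 124036) = sqrt(-117735) = I*sqrt(117735)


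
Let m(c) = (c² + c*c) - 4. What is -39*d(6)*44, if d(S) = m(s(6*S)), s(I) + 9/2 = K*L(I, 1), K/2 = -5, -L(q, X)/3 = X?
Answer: -2224794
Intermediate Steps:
L(q, X) = -3*X
K = -10 (K = 2*(-5) = -10)
s(I) = 51/2 (s(I) = -9/2 - (-30) = -9/2 - 10*(-3) = -9/2 + 30 = 51/2)
m(c) = -4 + 2*c² (m(c) = (c² + c²) - 4 = 2*c² - 4 = -4 + 2*c²)
d(S) = 2593/2 (d(S) = -4 + 2*(51/2)² = -4 + 2*(2601/4) = -4 + 2601/2 = 2593/2)
-39*d(6)*44 = -39*2593/2*44 = -101127/2*44 = -2224794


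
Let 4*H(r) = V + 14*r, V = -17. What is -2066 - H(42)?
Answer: -8835/4 ≈ -2208.8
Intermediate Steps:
H(r) = -17/4 + 7*r/2 (H(r) = (-17 + 14*r)/4 = -17/4 + 7*r/2)
-2066 - H(42) = -2066 - (-17/4 + (7/2)*42) = -2066 - (-17/4 + 147) = -2066 - 1*571/4 = -2066 - 571/4 = -8835/4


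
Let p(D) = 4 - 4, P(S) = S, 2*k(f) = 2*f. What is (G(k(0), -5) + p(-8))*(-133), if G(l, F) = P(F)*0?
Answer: 0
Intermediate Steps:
k(f) = f (k(f) = (2*f)/2 = f)
G(l, F) = 0 (G(l, F) = F*0 = 0)
p(D) = 0
(G(k(0), -5) + p(-8))*(-133) = (0 + 0)*(-133) = 0*(-133) = 0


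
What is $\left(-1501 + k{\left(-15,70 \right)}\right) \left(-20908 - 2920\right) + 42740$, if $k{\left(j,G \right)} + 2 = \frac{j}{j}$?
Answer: $35832396$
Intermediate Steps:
$k{\left(j,G \right)} = -1$ ($k{\left(j,G \right)} = -2 + \frac{j}{j} = -2 + 1 = -1$)
$\left(-1501 + k{\left(-15,70 \right)}\right) \left(-20908 - 2920\right) + 42740 = \left(-1501 - 1\right) \left(-20908 - 2920\right) + 42740 = \left(-1502\right) \left(-23828\right) + 42740 = 35789656 + 42740 = 35832396$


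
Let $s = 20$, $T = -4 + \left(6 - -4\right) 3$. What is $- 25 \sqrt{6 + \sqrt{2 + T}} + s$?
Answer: $20 - 25 \sqrt{6 + 2 \sqrt{7}} \approx -64.007$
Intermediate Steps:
$T = 26$ ($T = -4 + \left(6 + 4\right) 3 = -4 + 10 \cdot 3 = -4 + 30 = 26$)
$- 25 \sqrt{6 + \sqrt{2 + T}} + s = - 25 \sqrt{6 + \sqrt{2 + 26}} + 20 = - 25 \sqrt{6 + \sqrt{28}} + 20 = - 25 \sqrt{6 + 2 \sqrt{7}} + 20 = 20 - 25 \sqrt{6 + 2 \sqrt{7}}$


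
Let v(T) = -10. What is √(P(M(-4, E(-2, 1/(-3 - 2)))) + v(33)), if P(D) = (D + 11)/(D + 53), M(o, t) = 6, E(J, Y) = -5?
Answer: I*√33807/59 ≈ 3.1164*I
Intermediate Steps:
P(D) = (11 + D)/(53 + D)
√(P(M(-4, E(-2, 1/(-3 - 2)))) + v(33)) = √((11 + 6)/(53 + 6) - 10) = √(17/59 - 10) = √(-573/59) = I*√33807/59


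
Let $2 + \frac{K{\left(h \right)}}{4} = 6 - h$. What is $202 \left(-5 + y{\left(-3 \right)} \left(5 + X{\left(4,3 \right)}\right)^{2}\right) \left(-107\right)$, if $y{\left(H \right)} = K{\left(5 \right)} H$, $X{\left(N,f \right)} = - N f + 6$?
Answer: $-151298$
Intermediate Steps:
$K{\left(h \right)} = 16 - 4 h$ ($K{\left(h \right)} = -8 + 4 \left(6 - h\right) = -8 - \left(-24 + 4 h\right) = 16 - 4 h$)
$X{\left(N,f \right)} = 6 - N f$ ($X{\left(N,f \right)} = - N f + 6 = 6 - N f$)
$y{\left(H \right)} = - 4 H$ ($y{\left(H \right)} = \left(16 - 20\right) H = - 4 H$)
$202 \left(-5 + y{\left(-3 \right)} \left(5 + X{\left(4,3 \right)}\right)^{2}\right) \left(-107\right) = 202 \left(-5 + \left(-4\right) \left(-3\right) \left(5 + \left(6 - 4 \cdot 3\right)\right)^{2}\right) \left(-107\right) = 202 \left(-5 + 12 \left(5 + \left(6 - 12\right)\right)^{2}\right) \left(-107\right) = 202 \left(-5 + 12 \left(5 - 6\right)^{2}\right) \left(-107\right) = 202 \left(-5 + 12 \left(-1\right)^{2}\right) \left(-107\right) = 202 \left(-5 + 12 \cdot 1\right) \left(-107\right) = 202 \left(-5 + 12\right) \left(-107\right) = 202 \cdot 7 \left(-107\right) = 1414 \left(-107\right) = -151298$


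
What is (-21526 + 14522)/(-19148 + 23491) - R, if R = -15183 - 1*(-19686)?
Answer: -19563533/4343 ≈ -4504.6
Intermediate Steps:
R = 4503 (R = -15183 + 19686 = 4503)
(-21526 + 14522)/(-19148 + 23491) - R = (-21526 + 14522)/(-19148 + 23491) - 1*4503 = -7004/4343 - 4503 = -19563533/4343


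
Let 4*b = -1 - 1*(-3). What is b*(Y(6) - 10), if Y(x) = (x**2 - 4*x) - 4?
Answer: -1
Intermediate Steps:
b = 1/2 (b = (-1 - 1*(-3))/4 = (-1 + 3)/4 = (1/4)*2 = 1/2 ≈ 0.50000)
Y(x) = -4 + x**2 - 4*x
b*(Y(6) - 10) = ((-4 + 6**2 - 4*6) - 10)/2 = ((-4 + 36 - 24) - 10)/2 = (8 - 10)/2 = (1/2)*(-2) = -1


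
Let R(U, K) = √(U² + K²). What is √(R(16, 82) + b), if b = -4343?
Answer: √(-4343 + 2*√1745) ≈ 65.265*I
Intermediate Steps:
R(U, K) = √(K² + U²)
√(R(16, 82) + b) = √(√(82² + 16²) - 4343) = √(√(6724 + 256) - 4343) = √(√6980 - 4343) = √(2*√1745 - 4343) = √(-4343 + 2*√1745)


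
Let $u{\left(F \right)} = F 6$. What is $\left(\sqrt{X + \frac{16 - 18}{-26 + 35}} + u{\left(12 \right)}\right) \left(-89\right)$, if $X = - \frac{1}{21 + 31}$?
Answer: $-6408 - \frac{89 i \sqrt{1469}}{78} \approx -6408.0 - 43.733 i$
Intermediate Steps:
$u{\left(F \right)} = 6 F$
$X = - \frac{1}{52} \approx -0.019231$
$\left(\sqrt{X + \frac{16 - 18}{-26 + 35}} + u{\left(12 \right)}\right) \left(-89\right) = \left(\sqrt{- \frac{1}{52} + \frac{16 - 18}{-26 + 35}} + 6 \cdot 12\right) \left(-89\right) = \left(\sqrt{- \frac{1}{52} - \frac{2}{9}} + 72\right) \left(-89\right) = \left(\sqrt{- \frac{113}{468}} + 72\right) \left(-89\right) = \left(\frac{i \sqrt{1469}}{78} + 72\right) \left(-89\right) = \left(72 + \frac{i \sqrt{1469}}{78}\right) \left(-89\right) = -6408 - \frac{89 i \sqrt{1469}}{78}$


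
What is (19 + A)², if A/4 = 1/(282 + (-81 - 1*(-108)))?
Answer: 34515625/95481 ≈ 361.49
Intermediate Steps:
A = 4/309 (A = 4/(282 + (-81 - 1*(-108))) = 4/(282 + (-81 + 108)) = 4/(282 + 27) = 4/309 ≈ 0.012945)
(19 + A)² = (19 + 4/309)² = (5875/309)² = 34515625/95481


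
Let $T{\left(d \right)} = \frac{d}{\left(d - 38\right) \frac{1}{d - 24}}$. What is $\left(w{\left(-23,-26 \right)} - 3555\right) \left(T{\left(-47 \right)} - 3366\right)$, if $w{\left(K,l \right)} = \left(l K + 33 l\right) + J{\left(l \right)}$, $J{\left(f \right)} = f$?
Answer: $\frac{1111765927}{85} \approx 1.308 \cdot 10^{7}$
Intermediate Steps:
$w{\left(K,l \right)} = 34 l + K l$ ($w{\left(K,l \right)} = \left(l K + 33 l\right) + l = \left(K l + 33 l\right) + l = \left(33 l + K l\right) + l = 34 l + K l$)
$T{\left(d \right)} = \frac{d \left(-24 + d\right)}{-38 + d}$ ($T{\left(d \right)} = \frac{d}{\left(-38 + d\right) \frac{1}{-24 + d}} = \frac{d}{\frac{1}{-24 + d} \left(-38 + d\right)} = d \frac{-24 + d}{-38 + d} = \frac{d \left(-24 + d\right)}{-38 + d}$)
$\left(w{\left(-23,-26 \right)} - 3555\right) \left(T{\left(-47 \right)} - 3366\right) = \left(- 26 \left(34 - 23\right) - 3555\right) \left(- \frac{47 \left(-24 - 47\right)}{-38 - 47} - 3366\right) = \left(\left(-26\right) 11 - 3555\right) \left(\left(-47\right) \frac{1}{-85} \left(-71\right) - 3366\right) = \left(-286 - 3555\right) \left(\left(-47\right) \left(- \frac{1}{85}\right) \left(-71\right) - 3366\right) = - 3841 \left(- \frac{3337}{85} - 3366\right) = \left(-3841\right) \left(- \frac{289447}{85}\right) = \frac{1111765927}{85}$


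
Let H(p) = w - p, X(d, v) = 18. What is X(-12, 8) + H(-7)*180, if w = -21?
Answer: -2502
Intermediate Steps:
H(p) = -21 - p
X(-12, 8) + H(-7)*180 = 18 + (-21 - 1*(-7))*180 = 18 + (-21 + 7)*180 = 18 - 14*180 = 18 - 2520 = -2502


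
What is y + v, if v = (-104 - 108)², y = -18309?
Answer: 26635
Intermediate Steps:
v = 44944 (v = (-212)² = 44944)
y + v = -18309 + 44944 = 26635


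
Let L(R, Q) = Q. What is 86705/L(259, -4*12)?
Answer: -86705/48 ≈ -1806.4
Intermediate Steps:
86705/L(259, -4*12) = 86705/((-4*12)) = 86705/(-48) = 86705*(-1/48) = -86705/48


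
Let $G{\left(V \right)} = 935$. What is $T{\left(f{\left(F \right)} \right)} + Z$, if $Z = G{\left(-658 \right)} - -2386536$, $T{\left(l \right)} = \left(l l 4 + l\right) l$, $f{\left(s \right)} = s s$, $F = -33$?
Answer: $5169445268$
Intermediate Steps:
$f{\left(s \right)} = s^{2}$
$T{\left(l \right)} = l \left(l + 4 l^{2}\right)$ ($T{\left(l \right)} = \left(l^{2} \cdot 4 + l\right) l = \left(4 l^{2} + l\right) l = \left(l + 4 l^{2}\right) l = l \left(l + 4 l^{2}\right)$)
$Z = 2387471$ ($Z = 935 - -2386536 = 935 + 2386536 = 2387471$)
$T{\left(f{\left(F \right)} \right)} + Z = \left(\left(-33\right)^{2}\right)^{2} \left(1 + 4 \left(-33\right)^{2}\right) + 2387471 = 1089^{2} \left(1 + 4 \cdot 1089\right) + 2387471 = 1185921 \left(1 + 4356\right) + 2387471 = 1185921 \cdot 4357 + 2387471 = 5167057797 + 2387471 = 5169445268$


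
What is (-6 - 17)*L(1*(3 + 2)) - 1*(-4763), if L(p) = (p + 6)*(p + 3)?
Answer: 2739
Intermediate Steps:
L(p) = (3 + p)*(6 + p) (L(p) = (6 + p)*(3 + p) = (3 + p)*(6 + p))
(-6 - 17)*L(1*(3 + 2)) - 1*(-4763) = (-6 - 17)*(18 + (1*(3 + 2))² + 9*(1*(3 + 2))) - 1*(-4763) = -23*(18 + (1*5)² + 9*(1*5)) + 4763 = -23*(18 + 5² + 9*5) + 4763 = -23*(18 + 25 + 45) + 4763 = -23*88 + 4763 = -2024 + 4763 = 2739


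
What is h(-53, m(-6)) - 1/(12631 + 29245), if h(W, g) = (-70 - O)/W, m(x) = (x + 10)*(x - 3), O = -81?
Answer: -460689/2219428 ≈ -0.20757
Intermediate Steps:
m(x) = (-3 + x)*(10 + x) (m(x) = (10 + x)*(-3 + x) = (-3 + x)*(10 + x))
h(W, g) = 11/W (h(W, g) = (-70 - 1*(-81))/W = (-70 + 81)/W = 11/W)
h(-53, m(-6)) - 1/(12631 + 29245) = 11/(-53) - 1/(12631 + 29245) = 11*(-1/53) - 1/41876 = -11/53 - 1*1/41876 = -11/53 - 1/41876 = -460689/2219428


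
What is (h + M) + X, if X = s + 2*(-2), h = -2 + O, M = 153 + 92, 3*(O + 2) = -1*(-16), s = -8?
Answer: 703/3 ≈ 234.33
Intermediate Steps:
O = 10/3 (O = -2 + (-1*(-16))/3 = -2 + (⅓)*16 = -2 + 16/3 = 10/3 ≈ 3.3333)
M = 245
h = 4/3 (h = -2 + 10/3 = 4/3 ≈ 1.3333)
X = -12 (X = -8 + 2*(-2) = -8 - 4 = -12)
(h + M) + X = (4/3 + 245) - 12 = 739/3 - 12 = 703/3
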